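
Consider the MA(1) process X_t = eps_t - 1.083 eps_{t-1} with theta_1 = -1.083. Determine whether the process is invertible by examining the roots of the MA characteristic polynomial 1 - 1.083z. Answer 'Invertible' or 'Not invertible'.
\text{Not invertible}

The MA(q) characteristic polynomial is P(z) = 1 - 1.083z.
Invertibility requires all roots to lie outside the unit circle, i.e. |z| > 1 for every root.
This is linear in z: 1 + (-1.083) z = 0  =>  z = -1/(-1.083) = 0.923361,  |z| = 0.923361.
Moduli of all roots: 0.9234.
All moduli strictly greater than 1? No.
Verdict: Not invertible.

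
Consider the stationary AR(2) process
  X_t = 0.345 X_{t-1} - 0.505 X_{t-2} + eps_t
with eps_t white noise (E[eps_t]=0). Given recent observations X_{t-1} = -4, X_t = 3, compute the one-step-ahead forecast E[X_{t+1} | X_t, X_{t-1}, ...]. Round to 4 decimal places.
E[X_{t+1} \mid \mathcal F_t] = 3.0550

For an AR(p) model X_t = c + sum_i phi_i X_{t-i} + eps_t, the
one-step-ahead conditional mean is
  E[X_{t+1} | X_t, ...] = c + sum_i phi_i X_{t+1-i}.
Substitute known values:
  E[X_{t+1} | ...] = (0.345) * (3) + (-0.505) * (-4)
                   = 3.0550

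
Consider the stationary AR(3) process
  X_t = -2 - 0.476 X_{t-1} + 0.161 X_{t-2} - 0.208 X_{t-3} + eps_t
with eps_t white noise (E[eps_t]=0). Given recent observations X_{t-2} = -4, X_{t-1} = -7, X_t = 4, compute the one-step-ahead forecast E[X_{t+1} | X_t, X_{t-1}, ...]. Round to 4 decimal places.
E[X_{t+1} \mid \mathcal F_t] = -4.1990

For an AR(p) model X_t = c + sum_i phi_i X_{t-i} + eps_t, the
one-step-ahead conditional mean is
  E[X_{t+1} | X_t, ...] = c + sum_i phi_i X_{t+1-i}.
Substitute known values:
  E[X_{t+1} | ...] = -2 + (-0.476) * (4) + (0.161) * (-7) + (-0.208) * (-4)
                   = -4.1990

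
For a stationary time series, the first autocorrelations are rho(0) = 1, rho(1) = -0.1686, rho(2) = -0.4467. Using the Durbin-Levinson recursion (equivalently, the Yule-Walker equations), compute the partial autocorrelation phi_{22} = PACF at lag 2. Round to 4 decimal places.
\phi_{22} = -0.4890

The PACF at lag k is phi_{kk}, the last component of the solution
to the Yule-Walker system G_k phi = r_k where
  (G_k)_{ij} = rho(|i - j|), (r_k)_i = rho(i), i,j = 1..k.
Equivalently, Durbin-Levinson gives phi_{kk} iteratively:
  phi_{11} = rho(1)
  phi_{kk} = [rho(k) - sum_{j=1..k-1} phi_{k-1,j} rho(k-j)]
            / [1 - sum_{j=1..k-1} phi_{k-1,j} rho(j)],
  phi_{k,j} = phi_{k-1,j} - phi_{kk} phi_{k-1,k-j},  j = 1..k-1.
Step k = 1:
  phi_11 = rho(1) = -0.1686.
Step k = 2:
  phi_22 = [rho(2) - phi_11 rho(1)] / [1 - phi_11 rho(1)] = [-0.4467 - (-0.1686)(-0.1686)] / [1 - (-0.1686)(-0.1686)]
         = -0.47512596 / 0.97157404 = -0.489.
Therefore phi_{22} = -0.4890.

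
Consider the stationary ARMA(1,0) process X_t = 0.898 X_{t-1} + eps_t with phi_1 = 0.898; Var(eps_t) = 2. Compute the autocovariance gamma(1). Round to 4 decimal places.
\gamma(1) = 9.2771

Multiply the model equation by X_{t-k} and take expectations. With theta_0 = psi_0 = 1 and psi_j the MA(infinity) weights, this gives
  gamma(k) - sum_i phi_i gamma(k-i) = c_k,
  c_k = sigma^2 * sum_{j=k..q} theta_j psi_{j-k}   (c_k = 0 for k > q),
using gamma(-m) = gamma(m).
Pure AR (q = 0): c_0 = sigma^2 = 2, c_k = 0 for k >= 1.
Equations for k = 0 and k = 1 (AR order 1):
  gamma(0) = phi_1 gamma(1) + c_0
  gamma(1) = phi_1 gamma(0) + c_1
Substituting the second into the first: gamma(0) (1 - phi_1^2) = c_0 + phi_1 c_1, so
  gamma(0) = c_0 / (1 - phi_1^2) = 2 / (1 - (0.898)^2) = 2 / 0.193596 = 10.330792.
  gamma(1) = phi_1 gamma(0) = (0.898)(10.330792) = 9.277051.
Therefore gamma(1) = 9.2771 (to 4 decimal places).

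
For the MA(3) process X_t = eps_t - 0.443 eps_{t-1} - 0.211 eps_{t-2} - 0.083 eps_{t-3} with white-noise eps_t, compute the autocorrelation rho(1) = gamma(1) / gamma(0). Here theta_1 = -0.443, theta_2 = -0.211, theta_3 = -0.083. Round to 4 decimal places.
\rho(1) = -0.2661

For an MA(q) process with theta_0 = 1, the autocovariance is
  gamma(k) = sigma^2 * sum_{i=0..q-k} theta_i * theta_{i+k},
and rho(k) = gamma(k) / gamma(0). Sigma^2 cancels.
  numerator   = (1)*(-0.443) + (-0.443)*(-0.211) + (-0.211)*(-0.083) = -0.332014.
  denominator = (1)^2 + (-0.443)^2 + (-0.211)^2 + (-0.083)^2 = 1.247659.
  rho(1) = -0.332014 / 1.247659 = -0.2661.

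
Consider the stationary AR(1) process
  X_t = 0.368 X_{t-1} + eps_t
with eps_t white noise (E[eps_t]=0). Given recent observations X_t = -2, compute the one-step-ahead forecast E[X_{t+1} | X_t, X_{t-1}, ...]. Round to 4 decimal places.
E[X_{t+1} \mid \mathcal F_t] = -0.7360

For an AR(p) model X_t = c + sum_i phi_i X_{t-i} + eps_t, the
one-step-ahead conditional mean is
  E[X_{t+1} | X_t, ...] = c + sum_i phi_i X_{t+1-i}.
Substitute known values:
  E[X_{t+1} | ...] = (0.368) * (-2)
                   = -0.7360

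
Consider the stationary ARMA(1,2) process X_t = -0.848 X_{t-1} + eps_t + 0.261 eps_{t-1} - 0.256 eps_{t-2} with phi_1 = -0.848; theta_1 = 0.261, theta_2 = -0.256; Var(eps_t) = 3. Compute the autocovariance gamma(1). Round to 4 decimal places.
\gamma(1) = -2.7162

Multiply the model equation by X_{t-k} and take expectations. With theta_0 = psi_0 = 1 and psi_j the MA(infinity) weights, this gives
  gamma(k) - sum_i phi_i gamma(k-i) = c_k,
  c_k = sigma^2 * sum_{j=k..q} theta_j psi_{j-k}   (c_k = 0 for k > q),
using gamma(-m) = gamma(m).
psi-weights needed (psi_j = theta_j + sum_i phi_i psi_{j-i}):
  psi_1 = theta_1 + phi_1 = 0.261 + (-0.848) = -0.587
  psi_2 = theta_2 + phi_1 psi_1 = -0.256 + (-0.848)(-0.587) = 0.241776
Right-hand sides:
  c_0 = sigma^2 (1 + theta_1 psi_1 + theta_2 psi_2) = 3 * (1 + (0.261)(-0.587) + (-0.256)(0.241776)) = 3 * 0.784898 = 2.354695
  c_1 = sigma^2 (theta_1 + theta_2 psi_1) = 3 * (0.261 + (-0.256)(-0.587)) = 1.233816
  c_2 = sigma^2 theta_2 = 3 * (-0.256) = -0.768
Equations for k = 0 and k = 1 (AR order 1):
  gamma(0) = phi_1 gamma(1) + c_0
  gamma(1) = phi_1 gamma(0) + c_1
Substituting the second into the first: gamma(0) (1 - phi_1^2) = c_0 + phi_1 c_1, so
  gamma(0) = (c_0 + phi_1 c_1) / (1 - phi_1^2) = (2.354695 + (-0.848)(1.233816)) / (1 - (-0.848)^2) = 1.308419 / 0.280896 = 4.65802.
  gamma(1) = phi_1 gamma(0) + c_1 = (-0.848)(4.65802) + (1.233816) = -2.716185.
Therefore gamma(1) = -2.7162 (to 4 decimal places).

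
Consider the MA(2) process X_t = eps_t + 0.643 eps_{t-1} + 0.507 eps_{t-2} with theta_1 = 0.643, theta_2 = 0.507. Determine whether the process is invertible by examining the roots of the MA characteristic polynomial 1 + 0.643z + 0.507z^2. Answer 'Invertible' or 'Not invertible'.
\text{Invertible}

The MA(q) characteristic polynomial is P(z) = 1 + 0.643z + 0.507z^2.
Invertibility requires all roots to lie outside the unit circle, i.e. |z| > 1 for every root.
Set 1 + (0.643) z + (0.507) z^2 = 0, i.e. a z^2 + b z + c = 0 with a = 0.507, b = 0.643, c = 1.
Discriminant D = b^2 - 4ac = (0.643)^2 - 4*(0.507)*1 = 0.413449 - (2.028) = -1.614551.
D < 0, so the roots are the complex-conjugate pair z = (-b +/- i sqrt(-D)) / (2a) = -0.6341 +/- 1.2531i.
For a conjugate pair |z|^2 = z * conj(z) = (product of roots) = c/a = 1/(0.507) = 1.972387, so |z| = sqrt(1.972387) = 1.4044 for both roots.
Moduli of all roots: 1.4044, 1.4044.
All moduli strictly greater than 1? Yes.
Verdict: Invertible.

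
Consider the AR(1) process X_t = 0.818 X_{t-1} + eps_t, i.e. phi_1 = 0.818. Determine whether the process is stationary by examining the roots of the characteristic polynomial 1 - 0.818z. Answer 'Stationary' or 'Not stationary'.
\text{Stationary}

The AR(p) characteristic polynomial is P(z) = 1 - 0.818z.
Stationarity requires all roots to lie outside the unit circle, i.e. |z| > 1 for every root.
This is linear in z: 1 + (-0.818) z = 0  =>  z = -1/(-0.818) = 1.222494,  |z| = 1.222494.
Moduli of all roots: 1.2225.
All moduli strictly greater than 1? Yes.
Verdict: Stationary.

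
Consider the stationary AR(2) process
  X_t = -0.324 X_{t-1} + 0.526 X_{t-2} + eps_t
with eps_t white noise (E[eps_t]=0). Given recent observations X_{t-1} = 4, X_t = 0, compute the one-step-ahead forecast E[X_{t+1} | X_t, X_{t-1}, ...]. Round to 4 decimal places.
E[X_{t+1} \mid \mathcal F_t] = 2.1040

For an AR(p) model X_t = c + sum_i phi_i X_{t-i} + eps_t, the
one-step-ahead conditional mean is
  E[X_{t+1} | X_t, ...] = c + sum_i phi_i X_{t+1-i}.
Substitute known values:
  E[X_{t+1} | ...] = (-0.324) * (0) + (0.526) * (4)
                   = 2.1040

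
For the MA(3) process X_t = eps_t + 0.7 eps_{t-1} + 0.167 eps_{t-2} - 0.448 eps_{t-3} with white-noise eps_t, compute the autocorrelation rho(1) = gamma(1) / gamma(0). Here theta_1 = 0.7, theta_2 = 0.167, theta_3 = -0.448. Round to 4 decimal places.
\rho(1) = 0.4318

For an MA(q) process with theta_0 = 1, the autocovariance is
  gamma(k) = sigma^2 * sum_{i=0..q-k} theta_i * theta_{i+k},
and rho(k) = gamma(k) / gamma(0). Sigma^2 cancels.
  numerator   = (1)*(0.7) + (0.7)*(0.167) + (0.167)*(-0.448) = 0.742084.
  denominator = (1)^2 + (0.7)^2 + (0.167)^2 + (-0.448)^2 = 1.718593.
  rho(1) = 0.742084 / 1.718593 = 0.4318.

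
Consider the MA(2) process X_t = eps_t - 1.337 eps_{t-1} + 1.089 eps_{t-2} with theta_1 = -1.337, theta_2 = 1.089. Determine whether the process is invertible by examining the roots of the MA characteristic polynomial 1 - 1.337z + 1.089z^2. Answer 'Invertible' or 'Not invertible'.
\text{Not invertible}

The MA(q) characteristic polynomial is P(z) = 1 - 1.337z + 1.089z^2.
Invertibility requires all roots to lie outside the unit circle, i.e. |z| > 1 for every root.
Set 1 + (-1.337) z + (1.089) z^2 = 0, i.e. a z^2 + b z + c = 0 with a = 1.089, b = -1.337, c = 1.
Discriminant D = b^2 - 4ac = (-1.337)^2 - 4*(1.089)*1 = 1.787569 - (4.356) = -2.568431.
D < 0, so the roots are the complex-conjugate pair z = (-b +/- i sqrt(-D)) / (2a) = 0.6139 +/- 0.7358i.
For a conjugate pair |z|^2 = z * conj(z) = (product of roots) = c/a = 1/(1.089) = 0.918274, so |z| = sqrt(0.918274) = 0.9583 for both roots.
Moduli of all roots: 0.9583, 0.9583.
All moduli strictly greater than 1? No.
Verdict: Not invertible.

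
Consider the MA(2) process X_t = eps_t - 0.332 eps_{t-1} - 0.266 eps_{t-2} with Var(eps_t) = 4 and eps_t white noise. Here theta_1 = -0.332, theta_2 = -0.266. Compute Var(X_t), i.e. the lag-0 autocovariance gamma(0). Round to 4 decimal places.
\gamma(0) = 4.7239

For an MA(q) process X_t = eps_t + sum_i theta_i eps_{t-i} with
Var(eps_t) = sigma^2, the variance is
  gamma(0) = sigma^2 * (1 + sum_i theta_i^2).
  sum_i theta_i^2 = (-0.332)^2 + (-0.266)^2 = 0.110224 + 0.070756 = 0.18098.
  gamma(0) = 4 * (1 + 0.18098) = 4 * 1.18098 = 4.72392, which rounds to 4.7239.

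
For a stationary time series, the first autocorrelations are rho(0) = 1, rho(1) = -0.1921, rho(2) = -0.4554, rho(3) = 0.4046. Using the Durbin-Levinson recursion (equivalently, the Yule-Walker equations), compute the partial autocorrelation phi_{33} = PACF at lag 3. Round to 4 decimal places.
\phi_{33} = 0.2449

The PACF at lag k is phi_{kk}, the last component of the solution
to the Yule-Walker system G_k phi = r_k where
  (G_k)_{ij} = rho(|i - j|), (r_k)_i = rho(i), i,j = 1..k.
Equivalently, Durbin-Levinson gives phi_{kk} iteratively:
  phi_{11} = rho(1)
  phi_{kk} = [rho(k) - sum_{j=1..k-1} phi_{k-1,j} rho(k-j)]
            / [1 - sum_{j=1..k-1} phi_{k-1,j} rho(j)],
  phi_{k,j} = phi_{k-1,j} - phi_{kk} phi_{k-1,k-j},  j = 1..k-1.
Step k = 1:
  phi_11 = rho(1) = -0.1921.
Step k = 2:
  phi_22 = [rho(2) - phi_11 rho(1)] / [1 - phi_11 rho(1)] = [-0.4554 - (-0.1921)(-0.1921)] / [1 - (-0.1921)(-0.1921)]
         = -0.49230241 / 0.96309759 = -0.511166.
  Update: phi_21 = phi_11 - phi_22 phi_11 = -0.1921 - (-0.511166)(-0.1921) = -0.290295.
Step k = 3:
  phi_33 = [rho(3) - phi_21 rho(2) - phi_22 rho(1)] / [1 - phi_21 rho(1) - phi_22 rho(2)]
    numerator   = 0.4046 - (-0.290295)(-0.4554) - (-0.511166)(-0.1921) = 0.17420477
    denominator = 1 - (-0.290295)(-0.1921) - (-0.511166)(-0.4554) = 0.71144951
  phi_33 = 0.17420477 / 0.71144951 = 0.2449.
Therefore phi_{33} = 0.2449.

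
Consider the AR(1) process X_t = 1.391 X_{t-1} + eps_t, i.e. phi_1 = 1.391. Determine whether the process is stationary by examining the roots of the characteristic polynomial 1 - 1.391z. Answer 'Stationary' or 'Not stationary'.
\text{Not stationary}

The AR(p) characteristic polynomial is P(z) = 1 - 1.391z.
Stationarity requires all roots to lie outside the unit circle, i.e. |z| > 1 for every root.
This is linear in z: 1 + (-1.391) z = 0  =>  z = -1/(-1.391) = 0.718907,  |z| = 0.718907.
Moduli of all roots: 0.7189.
All moduli strictly greater than 1? No.
Verdict: Not stationary.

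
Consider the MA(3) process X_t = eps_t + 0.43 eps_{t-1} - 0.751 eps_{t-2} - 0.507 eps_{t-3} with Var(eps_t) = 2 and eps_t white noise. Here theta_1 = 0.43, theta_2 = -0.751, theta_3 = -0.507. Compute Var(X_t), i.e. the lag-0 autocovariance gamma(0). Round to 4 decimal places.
\gamma(0) = 4.0119

For an MA(q) process X_t = eps_t + sum_i theta_i eps_{t-i} with
Var(eps_t) = sigma^2, the variance is
  gamma(0) = sigma^2 * (1 + sum_i theta_i^2).
  sum_i theta_i^2 = (0.43)^2 + (-0.751)^2 + (-0.507)^2 = 0.1849 + 0.564001 + 0.257049 = 1.00595.
  gamma(0) = 2 * (1 + 1.00595) = 2 * 2.00595 = 4.0119.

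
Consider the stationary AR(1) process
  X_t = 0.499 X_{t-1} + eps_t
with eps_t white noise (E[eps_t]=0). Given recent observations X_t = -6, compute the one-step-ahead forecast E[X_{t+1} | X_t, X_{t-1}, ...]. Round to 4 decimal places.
E[X_{t+1} \mid \mathcal F_t] = -2.9940

For an AR(p) model X_t = c + sum_i phi_i X_{t-i} + eps_t, the
one-step-ahead conditional mean is
  E[X_{t+1} | X_t, ...] = c + sum_i phi_i X_{t+1-i}.
Substitute known values:
  E[X_{t+1} | ...] = (0.499) * (-6)
                   = -2.9940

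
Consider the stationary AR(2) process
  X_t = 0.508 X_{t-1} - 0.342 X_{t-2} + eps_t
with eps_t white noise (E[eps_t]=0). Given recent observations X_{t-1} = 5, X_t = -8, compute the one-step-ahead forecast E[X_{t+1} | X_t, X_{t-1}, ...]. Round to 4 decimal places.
E[X_{t+1} \mid \mathcal F_t] = -5.7740

For an AR(p) model X_t = c + sum_i phi_i X_{t-i} + eps_t, the
one-step-ahead conditional mean is
  E[X_{t+1} | X_t, ...] = c + sum_i phi_i X_{t+1-i}.
Substitute known values:
  E[X_{t+1} | ...] = (0.508) * (-8) + (-0.342) * (5)
                   = -5.7740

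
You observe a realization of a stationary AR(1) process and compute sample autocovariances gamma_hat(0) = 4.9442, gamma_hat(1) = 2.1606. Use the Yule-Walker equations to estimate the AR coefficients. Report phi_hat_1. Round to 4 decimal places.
\hat\phi_{1} = 0.4370

The Yule-Walker equations for an AR(p) process read, in matrix form,
  Gamma_p phi = r_p,   with   (Gamma_p)_{ij} = gamma(|i - j|),
                       (r_p)_i = gamma(i),   i,j = 1..p.
Substitute the sample gammas (Toeplitz matrix and right-hand side of size 1):
  Gamma_p = [[4.9442]]
  r_p     = [2.1606]
With p = 1 this is the single equation gamma(0) phi_1 = gamma(1):
  phi_hat_1 = gamma(1) / gamma(0) = 2.1606 / 4.9442 = 0.4370.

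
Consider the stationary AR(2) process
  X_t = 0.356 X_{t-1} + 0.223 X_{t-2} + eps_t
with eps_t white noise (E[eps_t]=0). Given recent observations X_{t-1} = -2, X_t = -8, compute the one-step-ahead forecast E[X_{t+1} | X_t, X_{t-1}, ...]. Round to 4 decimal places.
E[X_{t+1} \mid \mathcal F_t] = -3.2940

For an AR(p) model X_t = c + sum_i phi_i X_{t-i} + eps_t, the
one-step-ahead conditional mean is
  E[X_{t+1} | X_t, ...] = c + sum_i phi_i X_{t+1-i}.
Substitute known values:
  E[X_{t+1} | ...] = (0.356) * (-8) + (0.223) * (-2)
                   = -3.2940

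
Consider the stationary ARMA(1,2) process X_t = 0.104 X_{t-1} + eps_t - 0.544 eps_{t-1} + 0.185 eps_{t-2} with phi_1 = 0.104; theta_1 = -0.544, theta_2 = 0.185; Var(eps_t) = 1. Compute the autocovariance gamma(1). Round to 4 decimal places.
\gamma(1) = -0.4992

Multiply the model equation by X_{t-k} and take expectations. With theta_0 = psi_0 = 1 and psi_j the MA(infinity) weights, this gives
  gamma(k) - sum_i phi_i gamma(k-i) = c_k,
  c_k = sigma^2 * sum_{j=k..q} theta_j psi_{j-k}   (c_k = 0 for k > q),
using gamma(-m) = gamma(m).
psi-weights needed (psi_j = theta_j + sum_i phi_i psi_{j-i}):
  psi_1 = theta_1 + phi_1 = -0.544 + (0.104) = -0.44
  psi_2 = theta_2 + phi_1 psi_1 = 0.185 + (0.104)(-0.44) = 0.13924
Right-hand sides:
  c_0 = sigma^2 (1 + theta_1 psi_1 + theta_2 psi_2) = 1 * (1 + (-0.544)(-0.44) + (0.185)(0.13924)) = 1 * 1.265119 = 1.265119
  c_1 = sigma^2 (theta_1 + theta_2 psi_1) = 1 * (-0.544 + (0.185)(-0.44)) = -0.6254
  c_2 = sigma^2 theta_2 = 1 * (0.185) = 0.185
Equations for k = 0 and k = 1 (AR order 1):
  gamma(0) = phi_1 gamma(1) + c_0
  gamma(1) = phi_1 gamma(0) + c_1
Substituting the second into the first: gamma(0) (1 - phi_1^2) = c_0 + phi_1 c_1, so
  gamma(0) = (c_0 + phi_1 c_1) / (1 - phi_1^2) = (1.265119 + (0.104)(-0.6254)) / (1 - (0.104)^2) = 1.200078 / 0.989184 = 1.2132.
  gamma(1) = phi_1 gamma(0) + c_1 = (0.104)(1.2132) + (-0.6254) = -0.499227.
Therefore gamma(1) = -0.4992 (to 4 decimal places).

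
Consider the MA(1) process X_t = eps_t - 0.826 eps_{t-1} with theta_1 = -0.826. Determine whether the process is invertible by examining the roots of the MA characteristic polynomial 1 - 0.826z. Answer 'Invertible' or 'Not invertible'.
\text{Invertible}

The MA(q) characteristic polynomial is P(z) = 1 - 0.826z.
Invertibility requires all roots to lie outside the unit circle, i.e. |z| > 1 for every root.
This is linear in z: 1 + (-0.826) z = 0  =>  z = -1/(-0.826) = 1.210654,  |z| = 1.210654.
Moduli of all roots: 1.2107.
All moduli strictly greater than 1? Yes.
Verdict: Invertible.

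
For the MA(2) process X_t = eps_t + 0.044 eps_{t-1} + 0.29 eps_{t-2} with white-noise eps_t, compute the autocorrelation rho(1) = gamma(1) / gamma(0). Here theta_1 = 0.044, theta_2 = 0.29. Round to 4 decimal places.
\rho(1) = 0.0523

For an MA(q) process with theta_0 = 1, the autocovariance is
  gamma(k) = sigma^2 * sum_{i=0..q-k} theta_i * theta_{i+k},
and rho(k) = gamma(k) / gamma(0). Sigma^2 cancels.
  numerator   = (1)*(0.044) + (0.044)*(0.29) = 0.05676.
  denominator = (1)^2 + (0.044)^2 + (0.29)^2 = 1.086036.
  rho(1) = 0.05676 / 1.086036 = 0.0523.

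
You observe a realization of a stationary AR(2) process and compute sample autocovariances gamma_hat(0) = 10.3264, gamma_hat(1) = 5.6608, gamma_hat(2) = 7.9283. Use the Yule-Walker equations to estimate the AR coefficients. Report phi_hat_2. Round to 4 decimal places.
\hat\phi_{2} = 0.6680

The Yule-Walker equations for an AR(p) process read, in matrix form,
  Gamma_p phi = r_p,   with   (Gamma_p)_{ij} = gamma(|i - j|),
                       (r_p)_i = gamma(i),   i,j = 1..p.
Substitute the sample gammas (Toeplitz matrix and right-hand side of size 2):
  Gamma_p = [[10.3264, 5.6608], [5.6608, 10.3264]]
  r_p     = [5.6608, 7.9283]
Written out:
  10.3264 phi_1 + 5.6608 phi_2 = 5.6608
  5.6608 phi_1 + 10.3264 phi_2 = 7.9283
Solve by Cramer's rule:
  det = gamma(0)^2 - gamma(1)^2 = (10.3264)^2 - (5.6608)^2 = 106.63453696 - 32.04465664 = 74.58988032
  phi_hat_1 = [gamma(1) gamma(0) - gamma(1) gamma(2)] / det = [(5.6608)(10.3264) - (5.6608)(7.9283)] / 74.58988032 = 13.57516448 / 74.58988032 = 0.182
  phi_hat_2 = [gamma(0) gamma(2) - gamma(1)^2] / det = [(10.3264)(7.9283) - (5.6608)^2] / 74.58988032 = 49.82614048 / 74.58988032 = 0.668
So phi_hat = [0.1820, 0.6680].
Therefore phi_hat_2 = 0.6680.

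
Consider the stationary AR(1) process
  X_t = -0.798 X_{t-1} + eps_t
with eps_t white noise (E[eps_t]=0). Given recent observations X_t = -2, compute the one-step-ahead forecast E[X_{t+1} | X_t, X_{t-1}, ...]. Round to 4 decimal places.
E[X_{t+1} \mid \mathcal F_t] = 1.5960

For an AR(p) model X_t = c + sum_i phi_i X_{t-i} + eps_t, the
one-step-ahead conditional mean is
  E[X_{t+1} | X_t, ...] = c + sum_i phi_i X_{t+1-i}.
Substitute known values:
  E[X_{t+1} | ...] = (-0.798) * (-2)
                   = 1.5960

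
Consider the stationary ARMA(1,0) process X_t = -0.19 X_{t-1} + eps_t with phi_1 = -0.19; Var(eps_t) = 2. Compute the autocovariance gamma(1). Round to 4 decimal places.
\gamma(1) = -0.3942

Multiply the model equation by X_{t-k} and take expectations. With theta_0 = psi_0 = 1 and psi_j the MA(infinity) weights, this gives
  gamma(k) - sum_i phi_i gamma(k-i) = c_k,
  c_k = sigma^2 * sum_{j=k..q} theta_j psi_{j-k}   (c_k = 0 for k > q),
using gamma(-m) = gamma(m).
Pure AR (q = 0): c_0 = sigma^2 = 2, c_k = 0 for k >= 1.
Equations for k = 0 and k = 1 (AR order 1):
  gamma(0) = phi_1 gamma(1) + c_0
  gamma(1) = phi_1 gamma(0) + c_1
Substituting the second into the first: gamma(0) (1 - phi_1^2) = c_0 + phi_1 c_1, so
  gamma(0) = c_0 / (1 - phi_1^2) = 2 / (1 - (-0.19)^2) = 2 / 0.9639 = 2.074904.
  gamma(1) = phi_1 gamma(0) = (-0.19)(2.074904) = -0.394232.
Therefore gamma(1) = -0.3942 (to 4 decimal places).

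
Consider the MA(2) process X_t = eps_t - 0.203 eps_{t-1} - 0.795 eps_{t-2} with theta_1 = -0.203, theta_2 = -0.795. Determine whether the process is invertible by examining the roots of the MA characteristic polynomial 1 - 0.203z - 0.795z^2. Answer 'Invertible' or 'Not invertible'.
\text{Invertible}

The MA(q) characteristic polynomial is P(z) = 1 - 0.203z - 0.795z^2.
Invertibility requires all roots to lie outside the unit circle, i.e. |z| > 1 for every root.
Set 1 + (-0.203) z + (-0.795) z^2 = 0, i.e. a z^2 + b z + c = 0 with a = -0.795, b = -0.203, c = 1.
Discriminant D = b^2 - 4ac = (-0.203)^2 - 4*(-0.795)*1 = 0.041209 - (-3.18) = 3.221209.
D >= 0, so the roots are real: z = (-b +/- sqrt(D)) / (2a) = (0.203 +/- 1.794773) / (-1.59).
  z_1 = (0.203 + 1.794773) / (-1.59) = -1.2565,   |z_1| = 1.2565.
  z_2 = (0.203 - 1.794773) / (-1.59) = 1.0011,   |z_2| = 1.0011.
Moduli of all roots: 1.2565, 1.0011.
All moduli strictly greater than 1? Yes.
Verdict: Invertible.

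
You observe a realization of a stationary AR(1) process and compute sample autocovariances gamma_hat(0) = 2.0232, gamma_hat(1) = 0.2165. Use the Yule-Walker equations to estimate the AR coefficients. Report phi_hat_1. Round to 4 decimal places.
\hat\phi_{1} = 0.1070

The Yule-Walker equations for an AR(p) process read, in matrix form,
  Gamma_p phi = r_p,   with   (Gamma_p)_{ij} = gamma(|i - j|),
                       (r_p)_i = gamma(i),   i,j = 1..p.
Substitute the sample gammas (Toeplitz matrix and right-hand side of size 1):
  Gamma_p = [[2.0232]]
  r_p     = [0.2165]
With p = 1 this is the single equation gamma(0) phi_1 = gamma(1):
  phi_hat_1 = gamma(1) / gamma(0) = 0.2165 / 2.0232 = 0.1070.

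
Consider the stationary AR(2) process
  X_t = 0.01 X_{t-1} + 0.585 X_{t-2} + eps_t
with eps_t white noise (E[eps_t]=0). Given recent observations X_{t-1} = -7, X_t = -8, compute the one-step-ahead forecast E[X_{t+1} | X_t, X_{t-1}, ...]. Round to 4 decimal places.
E[X_{t+1} \mid \mathcal F_t] = -4.1750

For an AR(p) model X_t = c + sum_i phi_i X_{t-i} + eps_t, the
one-step-ahead conditional mean is
  E[X_{t+1} | X_t, ...] = c + sum_i phi_i X_{t+1-i}.
Substitute known values:
  E[X_{t+1} | ...] = (0.01) * (-8) + (0.585) * (-7)
                   = -4.1750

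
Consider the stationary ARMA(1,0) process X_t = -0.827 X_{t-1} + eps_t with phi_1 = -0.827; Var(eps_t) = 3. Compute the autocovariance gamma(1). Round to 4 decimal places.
\gamma(1) = -7.8495

Multiply the model equation by X_{t-k} and take expectations. With theta_0 = psi_0 = 1 and psi_j the MA(infinity) weights, this gives
  gamma(k) - sum_i phi_i gamma(k-i) = c_k,
  c_k = sigma^2 * sum_{j=k..q} theta_j psi_{j-k}   (c_k = 0 for k > q),
using gamma(-m) = gamma(m).
Pure AR (q = 0): c_0 = sigma^2 = 3, c_k = 0 for k >= 1.
Equations for k = 0 and k = 1 (AR order 1):
  gamma(0) = phi_1 gamma(1) + c_0
  gamma(1) = phi_1 gamma(0) + c_1
Substituting the second into the first: gamma(0) (1 - phi_1^2) = c_0 + phi_1 c_1, so
  gamma(0) = c_0 / (1 - phi_1^2) = 3 / (1 - (-0.827)^2) = 3 / 0.316071 = 9.491538.
  gamma(1) = phi_1 gamma(0) = (-0.827)(9.491538) = -7.849502.
Therefore gamma(1) = -7.8495 (to 4 decimal places).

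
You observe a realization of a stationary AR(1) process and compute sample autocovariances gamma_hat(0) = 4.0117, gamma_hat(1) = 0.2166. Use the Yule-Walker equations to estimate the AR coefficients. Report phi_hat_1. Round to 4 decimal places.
\hat\phi_{1} = 0.0540

The Yule-Walker equations for an AR(p) process read, in matrix form,
  Gamma_p phi = r_p,   with   (Gamma_p)_{ij} = gamma(|i - j|),
                       (r_p)_i = gamma(i),   i,j = 1..p.
Substitute the sample gammas (Toeplitz matrix and right-hand side of size 1):
  Gamma_p = [[4.0117]]
  r_p     = [0.2166]
With p = 1 this is the single equation gamma(0) phi_1 = gamma(1):
  phi_hat_1 = gamma(1) / gamma(0) = 0.2166 / 4.0117 = 0.0540.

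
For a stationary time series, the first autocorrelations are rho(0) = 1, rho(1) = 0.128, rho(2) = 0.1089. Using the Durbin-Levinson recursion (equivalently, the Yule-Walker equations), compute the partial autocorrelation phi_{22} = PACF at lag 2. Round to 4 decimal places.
\phi_{22} = 0.0941

The PACF at lag k is phi_{kk}, the last component of the solution
to the Yule-Walker system G_k phi = r_k where
  (G_k)_{ij} = rho(|i - j|), (r_k)_i = rho(i), i,j = 1..k.
Equivalently, Durbin-Levinson gives phi_{kk} iteratively:
  phi_{11} = rho(1)
  phi_{kk} = [rho(k) - sum_{j=1..k-1} phi_{k-1,j} rho(k-j)]
            / [1 - sum_{j=1..k-1} phi_{k-1,j} rho(j)],
  phi_{k,j} = phi_{k-1,j} - phi_{kk} phi_{k-1,k-j},  j = 1..k-1.
Step k = 1:
  phi_11 = rho(1) = 0.128.
Step k = 2:
  phi_22 = [rho(2) - phi_11 rho(1)] / [1 - phi_11 rho(1)] = [0.1089 - (0.128)(0.128)] / [1 - (0.128)(0.128)]
         = 0.092516 / 0.983616 = 0.0941.
Therefore phi_{22} = 0.0941.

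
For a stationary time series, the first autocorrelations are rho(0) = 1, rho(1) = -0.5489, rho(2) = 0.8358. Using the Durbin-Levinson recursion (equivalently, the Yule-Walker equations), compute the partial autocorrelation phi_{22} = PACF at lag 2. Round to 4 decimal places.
\phi_{22} = 0.7650

The PACF at lag k is phi_{kk}, the last component of the solution
to the Yule-Walker system G_k phi = r_k where
  (G_k)_{ij} = rho(|i - j|), (r_k)_i = rho(i), i,j = 1..k.
Equivalently, Durbin-Levinson gives phi_{kk} iteratively:
  phi_{11} = rho(1)
  phi_{kk} = [rho(k) - sum_{j=1..k-1} phi_{k-1,j} rho(k-j)]
            / [1 - sum_{j=1..k-1} phi_{k-1,j} rho(j)],
  phi_{k,j} = phi_{k-1,j} - phi_{kk} phi_{k-1,k-j},  j = 1..k-1.
Step k = 1:
  phi_11 = rho(1) = -0.5489.
Step k = 2:
  phi_22 = [rho(2) - phi_11 rho(1)] / [1 - phi_11 rho(1)] = [0.8358 - (-0.5489)(-0.5489)] / [1 - (-0.5489)(-0.5489)]
         = 0.53450879 / 0.69870879 = 0.765.
Therefore phi_{22} = 0.7650.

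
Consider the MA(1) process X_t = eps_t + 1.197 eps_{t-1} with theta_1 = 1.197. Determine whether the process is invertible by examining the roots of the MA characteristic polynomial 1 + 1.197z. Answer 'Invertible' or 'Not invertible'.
\text{Not invertible}

The MA(q) characteristic polynomial is P(z) = 1 + 1.197z.
Invertibility requires all roots to lie outside the unit circle, i.e. |z| > 1 for every root.
This is linear in z: 1 + (1.197) z = 0  =>  z = -1/(1.197) = -0.835422,  |z| = 0.835422.
Moduli of all roots: 0.8354.
All moduli strictly greater than 1? No.
Verdict: Not invertible.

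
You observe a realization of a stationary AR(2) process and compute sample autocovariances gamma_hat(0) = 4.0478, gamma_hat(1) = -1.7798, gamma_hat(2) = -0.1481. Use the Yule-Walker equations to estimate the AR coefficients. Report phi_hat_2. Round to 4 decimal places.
\hat\phi_{2} = -0.2850

The Yule-Walker equations for an AR(p) process read, in matrix form,
  Gamma_p phi = r_p,   with   (Gamma_p)_{ij} = gamma(|i - j|),
                       (r_p)_i = gamma(i),   i,j = 1..p.
Substitute the sample gammas (Toeplitz matrix and right-hand side of size 2):
  Gamma_p = [[4.0478, -1.7798], [-1.7798, 4.0478]]
  r_p     = [-1.7798, -0.1481]
Written out:
  4.0478 phi_1 - 1.7798 phi_2 = -1.7798
  -1.7798 phi_1 + 4.0478 phi_2 = -0.1481
Solve by Cramer's rule:
  det = gamma(0)^2 - gamma(1)^2 = (4.0478)^2 - (-1.7798)^2 = 16.38468484 - 3.16768804 = 13.2169968
  phi_hat_1 = [gamma(1) gamma(0) - gamma(1) gamma(2)] / det = [(-1.7798)(4.0478) - (-1.7798)(-0.1481)] / 13.2169968 = -7.46786282 / 13.2169968 = -0.565
  phi_hat_2 = [gamma(0) gamma(2) - gamma(1)^2] / det = [(4.0478)(-0.1481) - (-1.7798)^2] / 13.2169968 = -3.76716722 / 13.2169968 = -0.285
So phi_hat = [-0.5650, -0.2850].
Therefore phi_hat_2 = -0.2850.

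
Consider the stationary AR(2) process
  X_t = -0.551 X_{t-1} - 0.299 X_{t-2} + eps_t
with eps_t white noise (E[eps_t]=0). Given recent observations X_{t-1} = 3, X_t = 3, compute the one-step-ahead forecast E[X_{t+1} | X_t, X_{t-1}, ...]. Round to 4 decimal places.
E[X_{t+1} \mid \mathcal F_t] = -2.5500

For an AR(p) model X_t = c + sum_i phi_i X_{t-i} + eps_t, the
one-step-ahead conditional mean is
  E[X_{t+1} | X_t, ...] = c + sum_i phi_i X_{t+1-i}.
Substitute known values:
  E[X_{t+1} | ...] = (-0.551) * (3) + (-0.299) * (3)
                   = -2.5500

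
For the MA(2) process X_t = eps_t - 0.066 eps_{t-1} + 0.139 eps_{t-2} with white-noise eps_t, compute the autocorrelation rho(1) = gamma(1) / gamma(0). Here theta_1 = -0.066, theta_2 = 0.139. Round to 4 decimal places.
\rho(1) = -0.0734

For an MA(q) process with theta_0 = 1, the autocovariance is
  gamma(k) = sigma^2 * sum_{i=0..q-k} theta_i * theta_{i+k},
and rho(k) = gamma(k) / gamma(0). Sigma^2 cancels.
  numerator   = (1)*(-0.066) + (-0.066)*(0.139) = -0.075174.
  denominator = (1)^2 + (-0.066)^2 + (0.139)^2 = 1.023677.
  rho(1) = -0.075174 / 1.023677 = -0.0734.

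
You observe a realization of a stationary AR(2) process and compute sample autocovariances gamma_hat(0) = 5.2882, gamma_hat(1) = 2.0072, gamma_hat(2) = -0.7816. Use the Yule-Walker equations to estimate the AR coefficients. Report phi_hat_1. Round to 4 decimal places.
\hat\phi_{1} = 0.5090

The Yule-Walker equations for an AR(p) process read, in matrix form,
  Gamma_p phi = r_p,   with   (Gamma_p)_{ij} = gamma(|i - j|),
                       (r_p)_i = gamma(i),   i,j = 1..p.
Substitute the sample gammas (Toeplitz matrix and right-hand side of size 2):
  Gamma_p = [[5.2882, 2.0072], [2.0072, 5.2882]]
  r_p     = [2.0072, -0.7816]
Written out:
  5.2882 phi_1 + 2.0072 phi_2 = 2.0072
  2.0072 phi_1 + 5.2882 phi_2 = -0.7816
Solve by Cramer's rule:
  det = gamma(0)^2 - gamma(1)^2 = (5.2882)^2 - (2.0072)^2 = 27.96505924 - 4.02885184 = 23.9362074
  phi_hat_1 = [gamma(1) gamma(0) - gamma(1) gamma(2)] / det = [(2.0072)(5.2882) - (2.0072)(-0.7816)] / 23.9362074 = 12.18330256 / 23.9362074 = 0.509
  phi_hat_2 = [gamma(0) gamma(2) - gamma(1)^2] / det = [(5.2882)(-0.7816) - (2.0072)^2] / 23.9362074 = -8.16210896 / 23.9362074 = -0.341
So phi_hat = [0.5090, -0.3410].
Therefore phi_hat_1 = 0.5090.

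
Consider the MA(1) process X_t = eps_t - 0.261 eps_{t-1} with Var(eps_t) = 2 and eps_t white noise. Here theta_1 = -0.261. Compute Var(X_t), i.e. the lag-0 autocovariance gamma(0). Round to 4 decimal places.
\gamma(0) = 2.1362

For an MA(q) process X_t = eps_t + sum_i theta_i eps_{t-i} with
Var(eps_t) = sigma^2, the variance is
  gamma(0) = sigma^2 * (1 + sum_i theta_i^2).
  sum_i theta_i^2 = (-0.261)^2 = 0.068121.
  gamma(0) = 2 * (1 + 0.068121) = 2 * 1.068121 = 2.136242, which rounds to 2.1362.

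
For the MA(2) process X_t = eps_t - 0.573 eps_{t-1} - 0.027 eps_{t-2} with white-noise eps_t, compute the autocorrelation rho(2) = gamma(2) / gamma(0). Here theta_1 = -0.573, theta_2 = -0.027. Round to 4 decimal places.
\rho(2) = -0.0203

For an MA(q) process with theta_0 = 1, the autocovariance is
  gamma(k) = sigma^2 * sum_{i=0..q-k} theta_i * theta_{i+k},
and rho(k) = gamma(k) / gamma(0). Sigma^2 cancels.
  numerator   = (1)*(-0.027) = -0.027.
  denominator = (1)^2 + (-0.573)^2 + (-0.027)^2 = 1.329058.
  rho(2) = -0.027 / 1.329058 = -0.0203.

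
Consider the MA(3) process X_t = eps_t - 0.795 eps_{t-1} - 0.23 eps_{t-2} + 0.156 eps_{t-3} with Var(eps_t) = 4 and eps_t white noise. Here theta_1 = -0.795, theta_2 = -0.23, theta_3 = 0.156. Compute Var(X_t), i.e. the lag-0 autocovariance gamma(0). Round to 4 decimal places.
\gamma(0) = 6.8370

For an MA(q) process X_t = eps_t + sum_i theta_i eps_{t-i} with
Var(eps_t) = sigma^2, the variance is
  gamma(0) = sigma^2 * (1 + sum_i theta_i^2).
  sum_i theta_i^2 = (-0.795)^2 + (-0.23)^2 + (0.156)^2 = 0.632025 + 0.0529 + 0.024336 = 0.709261.
  gamma(0) = 4 * (1 + 0.709261) = 4 * 1.709261 = 6.837044, which rounds to 6.8370.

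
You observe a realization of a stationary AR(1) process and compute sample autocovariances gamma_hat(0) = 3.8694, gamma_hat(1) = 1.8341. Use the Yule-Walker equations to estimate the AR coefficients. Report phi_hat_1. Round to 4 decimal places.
\hat\phi_{1} = 0.4740

The Yule-Walker equations for an AR(p) process read, in matrix form,
  Gamma_p phi = r_p,   with   (Gamma_p)_{ij} = gamma(|i - j|),
                       (r_p)_i = gamma(i),   i,j = 1..p.
Substitute the sample gammas (Toeplitz matrix and right-hand side of size 1):
  Gamma_p = [[3.8694]]
  r_p     = [1.8341]
With p = 1 this is the single equation gamma(0) phi_1 = gamma(1):
  phi_hat_1 = gamma(1) / gamma(0) = 1.8341 / 3.8694 = 0.4740.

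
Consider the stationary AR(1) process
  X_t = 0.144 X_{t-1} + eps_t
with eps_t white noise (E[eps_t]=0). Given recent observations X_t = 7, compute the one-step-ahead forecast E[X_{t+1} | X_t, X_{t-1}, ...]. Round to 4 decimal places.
E[X_{t+1} \mid \mathcal F_t] = 1.0080

For an AR(p) model X_t = c + sum_i phi_i X_{t-i} + eps_t, the
one-step-ahead conditional mean is
  E[X_{t+1} | X_t, ...] = c + sum_i phi_i X_{t+1-i}.
Substitute known values:
  E[X_{t+1} | ...] = (0.144) * (7)
                   = 1.0080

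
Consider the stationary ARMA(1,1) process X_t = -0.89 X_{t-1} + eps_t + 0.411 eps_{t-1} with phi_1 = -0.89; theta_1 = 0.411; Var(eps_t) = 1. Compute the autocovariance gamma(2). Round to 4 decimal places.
\gamma(2) = 1.3005

Multiply the model equation by X_{t-k} and take expectations. With theta_0 = psi_0 = 1 and psi_j the MA(infinity) weights, this gives
  gamma(k) - sum_i phi_i gamma(k-i) = c_k,
  c_k = sigma^2 * sum_{j=k..q} theta_j psi_{j-k}   (c_k = 0 for k > q),
using gamma(-m) = gamma(m).
psi-weights needed (psi_j = theta_j + sum_i phi_i psi_{j-i}):
  psi_1 = theta_1 + phi_1 = 0.411 + (-0.89) = -0.479
Right-hand sides:
  c_0 = sigma^2 (1 + theta_1 psi_1) = 1 * (1 + (0.411)(-0.479)) = 1 * 0.803131 = 0.803131
  c_1 = sigma^2 theta_1 = 1 * (0.411) = 0.411
  c_2 = 0
Equations for k = 0 and k = 1 (AR order 1):
  gamma(0) = phi_1 gamma(1) + c_0
  gamma(1) = phi_1 gamma(0) + c_1
Substituting the second into the first: gamma(0) (1 - phi_1^2) = c_0 + phi_1 c_1, so
  gamma(0) = (c_0 + phi_1 c_1) / (1 - phi_1^2) = (0.803131 + (-0.89)(0.411)) / (1 - (-0.89)^2) = 0.437341 / 0.2079 = 2.103612.
  gamma(1) = phi_1 gamma(0) + c_1 = (-0.89)(2.103612) + (0.411) = -1.461215.
For k = 2 (> q): gamma(2) = phi_1 gamma(1) = (-0.89)(-1.461215) = 1.300481.
Therefore gamma(2) = 1.3005 (to 4 decimal places).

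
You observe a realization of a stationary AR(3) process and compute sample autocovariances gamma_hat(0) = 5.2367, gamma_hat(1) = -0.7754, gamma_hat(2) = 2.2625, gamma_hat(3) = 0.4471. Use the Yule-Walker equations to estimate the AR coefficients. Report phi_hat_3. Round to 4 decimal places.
\hat\phi_{3} = 0.2290

The Yule-Walker equations for an AR(p) process read, in matrix form,
  Gamma_p phi = r_p,   with   (Gamma_p)_{ij} = gamma(|i - j|),
                       (r_p)_i = gamma(i),   i,j = 1..p.
Substitute the sample gammas (Toeplitz matrix and right-hand side of size 3):
  Gamma_p = [[5.2367, -0.7754, 2.2625], [-0.7754, 5.2367, -0.7754], [2.2625, -0.7754, 5.2367]]
  r_p     = [-0.7754, 2.2625, 0.4471]
Written out (R1..R3):
  (R1) 5.2367 phi_1 - 0.7754 phi_2 + 2.2625 phi_3 = -0.7754
  (R2) -0.7754 phi_1 + 5.2367 phi_2 - 0.7754 phi_3 = 2.2625
  (R3) 2.2625 phi_1 - 0.7754 phi_2 + 5.2367 phi_3 = 0.4471
Gaussian elimination:
  R2 <- R2 - (-0.7754/5.2367) R1 = R2 - (-0.14807) R1:  5.121886 phi_2 - 0.440391 phi_3 = 2.147686
  R3 <- R3 - (2.2625/5.2367) R1 = R3 - (0.432047) R1:  -0.440391 phi_2 + 4.259194 phi_3 = 0.782109
  R3 <- R3 - (-0.440391/5.121886) R2 = R3 - (-0.085982) R2:  4.221328 phi_3 = 0.966772
Back-substitution:
  phi_hat_3 = 0.966772 / 4.221328 = 0.229021
  phi_hat_2 = (2.147686 - (-0.440391)(0.229021)) / 5.121886 = 0.439007
  phi_hat_1 = (-0.7754 - (-0.7754)(0.439007) - (2.2625)(0.229021)) / 5.2367 = -0.182014
So phi_hat = [-0.1820, 0.4390, 0.2290].
Therefore phi_hat_3 = 0.2290.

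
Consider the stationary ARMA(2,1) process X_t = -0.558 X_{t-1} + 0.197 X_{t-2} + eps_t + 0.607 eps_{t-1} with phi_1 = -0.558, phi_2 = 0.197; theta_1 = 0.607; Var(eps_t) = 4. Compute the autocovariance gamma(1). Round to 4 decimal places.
\gamma(1) = 0.0887

Multiply the model equation by X_{t-k} and take expectations. With theta_0 = psi_0 = 1 and psi_j the MA(infinity) weights, this gives
  gamma(k) - sum_i phi_i gamma(k-i) = c_k,
  c_k = sigma^2 * sum_{j=k..q} theta_j psi_{j-k}   (c_k = 0 for k > q),
using gamma(-m) = gamma(m).
psi-weights needed (psi_j = theta_j + sum_i phi_i psi_{j-i}):
  psi_1 = theta_1 + phi_1 = 0.607 + (-0.558) = 0.049
Right-hand sides:
  c_0 = sigma^2 (1 + theta_1 psi_1) = 4 * (1 + (0.607)(0.049)) = 4 * 1.029743 = 4.118972
  c_1 = sigma^2 theta_1 = 4 * (0.607) = 2.428
  c_2 = 0
Equations for k = 0, 1, 2 (AR order 2, c_2 = 0):
  (E0) gamma(0) = phi_1 gamma(1) + phi_2 gamma(2) + c_0
  (E1) gamma(1) = phi_1 gamma(0) + phi_2 gamma(1) + c_1
  (E2) gamma(2) = phi_1 gamma(1) + phi_2 gamma(0)
From (E1): gamma(1) = A gamma(0) + B with
  A = phi_1 / (1 - phi_2) = -0.558 / 0.803 = -0.694894,   B = c_1 / (1 - phi_2) = 2.428 / 0.803 = 3.023661.
Insert (E2) into (E0): gamma(0) (1 - phi_2^2) = phi_1 (1 + phi_2) gamma(1) + c_0.
  phi_1 (1 + phi_2) = (-0.558)(1.197) = -0.667926,   1 - phi_2^2 = 0.961191.
Replace gamma(1) by A gamma(0) + B and collect gamma(0):
  gamma(0) [0.961191 - (-0.667926)(-0.694894)] = (-0.667926)(3.023661) + 4.118972
  gamma(0) * 0.497053 = 2.09939
  gamma(0) = 2.09939 / 0.497053 = 4.223673.
  gamma(1) = A gamma(0) + B = (-0.694894)(4.223673) + (3.023661) = 0.088655.
Therefore gamma(1) = 0.0887 (to 4 decimal places).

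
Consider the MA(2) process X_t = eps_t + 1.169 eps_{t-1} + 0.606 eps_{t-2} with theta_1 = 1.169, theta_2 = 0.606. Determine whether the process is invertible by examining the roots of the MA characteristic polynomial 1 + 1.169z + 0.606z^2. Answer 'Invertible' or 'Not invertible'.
\text{Invertible}

The MA(q) characteristic polynomial is P(z) = 1 + 1.169z + 0.606z^2.
Invertibility requires all roots to lie outside the unit circle, i.e. |z| > 1 for every root.
Set 1 + (1.169) z + (0.606) z^2 = 0, i.e. a z^2 + b z + c = 0 with a = 0.606, b = 1.169, c = 1.
Discriminant D = b^2 - 4ac = (1.169)^2 - 4*(0.606)*1 = 1.366561 - (2.424) = -1.057439.
D < 0, so the roots are the complex-conjugate pair z = (-b +/- i sqrt(-D)) / (2a) = -0.9645 +/- 0.8484i.
For a conjugate pair |z|^2 = z * conj(z) = (product of roots) = c/a = 1/(0.606) = 1.650165, so |z| = sqrt(1.650165) = 1.2846 for both roots.
Moduli of all roots: 1.2846, 1.2846.
All moduli strictly greater than 1? Yes.
Verdict: Invertible.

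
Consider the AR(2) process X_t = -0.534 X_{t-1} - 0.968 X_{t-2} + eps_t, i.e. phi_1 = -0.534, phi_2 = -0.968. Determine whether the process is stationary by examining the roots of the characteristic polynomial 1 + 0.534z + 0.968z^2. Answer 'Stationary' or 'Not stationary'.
\text{Stationary}

The AR(p) characteristic polynomial is P(z) = 1 + 0.534z + 0.968z^2.
Stationarity requires all roots to lie outside the unit circle, i.e. |z| > 1 for every root.
Set 1 + (0.534) z + (0.968) z^2 = 0, i.e. a z^2 + b z + c = 0 with a = 0.968, b = 0.534, c = 1.
Discriminant D = b^2 - 4ac = (0.534)^2 - 4*(0.968)*1 = 0.285156 - (3.872) = -3.586844.
D < 0, so the roots are the complex-conjugate pair z = (-b +/- i sqrt(-D)) / (2a) = -0.2758 +/- 0.9783i.
For a conjugate pair |z|^2 = z * conj(z) = (product of roots) = c/a = 1/(0.968) = 1.033058, so |z| = sqrt(1.033058) = 1.0164 for both roots.
Moduli of all roots: 1.0164, 1.0164.
All moduli strictly greater than 1? Yes.
Verdict: Stationary.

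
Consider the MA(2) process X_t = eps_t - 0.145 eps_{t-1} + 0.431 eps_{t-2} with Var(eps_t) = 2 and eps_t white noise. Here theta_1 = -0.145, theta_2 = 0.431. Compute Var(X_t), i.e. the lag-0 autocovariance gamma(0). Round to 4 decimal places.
\gamma(0) = 2.4136

For an MA(q) process X_t = eps_t + sum_i theta_i eps_{t-i} with
Var(eps_t) = sigma^2, the variance is
  gamma(0) = sigma^2 * (1 + sum_i theta_i^2).
  sum_i theta_i^2 = (-0.145)^2 + (0.431)^2 = 0.021025 + 0.185761 = 0.206786.
  gamma(0) = 2 * (1 + 0.206786) = 2 * 1.206786 = 2.413572, which rounds to 2.4136.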